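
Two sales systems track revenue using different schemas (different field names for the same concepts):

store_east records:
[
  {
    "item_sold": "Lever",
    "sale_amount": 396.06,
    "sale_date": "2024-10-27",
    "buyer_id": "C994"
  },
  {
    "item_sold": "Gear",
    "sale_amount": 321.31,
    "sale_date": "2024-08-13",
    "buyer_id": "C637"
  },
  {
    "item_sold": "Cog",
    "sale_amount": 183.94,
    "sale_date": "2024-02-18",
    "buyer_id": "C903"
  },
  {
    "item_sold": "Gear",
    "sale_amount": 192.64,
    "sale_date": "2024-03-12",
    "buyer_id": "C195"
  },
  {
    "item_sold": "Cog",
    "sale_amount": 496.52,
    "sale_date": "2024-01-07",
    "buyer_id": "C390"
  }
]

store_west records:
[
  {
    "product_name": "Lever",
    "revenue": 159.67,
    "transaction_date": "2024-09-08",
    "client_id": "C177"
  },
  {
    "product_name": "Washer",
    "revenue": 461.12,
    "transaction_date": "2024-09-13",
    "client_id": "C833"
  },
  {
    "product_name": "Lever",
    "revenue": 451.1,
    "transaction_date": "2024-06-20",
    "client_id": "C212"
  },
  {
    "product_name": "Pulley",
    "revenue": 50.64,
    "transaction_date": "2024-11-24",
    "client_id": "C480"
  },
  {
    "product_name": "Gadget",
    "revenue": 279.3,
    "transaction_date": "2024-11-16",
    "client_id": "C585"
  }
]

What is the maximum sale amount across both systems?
496.52

Reconcile: "sale_amount" (store_east) = "revenue" (store_west) = sale amount

Maximum in store_east: 496.52
Maximum in store_west: 461.12

Overall maximum: max(496.52, 461.12) = 496.52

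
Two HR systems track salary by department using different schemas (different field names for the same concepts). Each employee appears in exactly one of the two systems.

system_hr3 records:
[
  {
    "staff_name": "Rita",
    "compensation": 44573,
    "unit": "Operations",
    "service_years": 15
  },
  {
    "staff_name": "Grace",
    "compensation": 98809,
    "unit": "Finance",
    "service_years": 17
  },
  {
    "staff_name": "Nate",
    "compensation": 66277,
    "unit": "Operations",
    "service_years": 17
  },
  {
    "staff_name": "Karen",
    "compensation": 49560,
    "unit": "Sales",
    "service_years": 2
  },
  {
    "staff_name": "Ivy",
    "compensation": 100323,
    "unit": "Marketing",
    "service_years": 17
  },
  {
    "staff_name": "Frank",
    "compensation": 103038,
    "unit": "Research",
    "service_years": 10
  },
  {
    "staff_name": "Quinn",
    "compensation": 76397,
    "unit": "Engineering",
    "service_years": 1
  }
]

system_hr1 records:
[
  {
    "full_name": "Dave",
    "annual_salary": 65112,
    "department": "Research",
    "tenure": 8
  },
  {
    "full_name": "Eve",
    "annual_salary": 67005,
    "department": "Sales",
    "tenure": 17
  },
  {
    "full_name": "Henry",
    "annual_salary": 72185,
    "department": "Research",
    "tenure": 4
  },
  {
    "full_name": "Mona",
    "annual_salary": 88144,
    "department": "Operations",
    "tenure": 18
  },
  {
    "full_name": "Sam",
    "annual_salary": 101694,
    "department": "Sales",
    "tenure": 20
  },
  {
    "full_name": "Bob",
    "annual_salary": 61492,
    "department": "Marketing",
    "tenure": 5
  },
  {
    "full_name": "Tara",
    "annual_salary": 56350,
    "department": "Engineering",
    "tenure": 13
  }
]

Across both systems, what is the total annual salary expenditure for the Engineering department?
132747

Schema mappings:
- "unit" (system_hr3) = "department" (system_hr1) = department
- "compensation" (system_hr3) = "annual_salary" (system_hr1) = salary

Engineering salaries from system_hr3: 76397
Engineering salaries from system_hr1: 56350

Total: 76397 + 56350 = 132747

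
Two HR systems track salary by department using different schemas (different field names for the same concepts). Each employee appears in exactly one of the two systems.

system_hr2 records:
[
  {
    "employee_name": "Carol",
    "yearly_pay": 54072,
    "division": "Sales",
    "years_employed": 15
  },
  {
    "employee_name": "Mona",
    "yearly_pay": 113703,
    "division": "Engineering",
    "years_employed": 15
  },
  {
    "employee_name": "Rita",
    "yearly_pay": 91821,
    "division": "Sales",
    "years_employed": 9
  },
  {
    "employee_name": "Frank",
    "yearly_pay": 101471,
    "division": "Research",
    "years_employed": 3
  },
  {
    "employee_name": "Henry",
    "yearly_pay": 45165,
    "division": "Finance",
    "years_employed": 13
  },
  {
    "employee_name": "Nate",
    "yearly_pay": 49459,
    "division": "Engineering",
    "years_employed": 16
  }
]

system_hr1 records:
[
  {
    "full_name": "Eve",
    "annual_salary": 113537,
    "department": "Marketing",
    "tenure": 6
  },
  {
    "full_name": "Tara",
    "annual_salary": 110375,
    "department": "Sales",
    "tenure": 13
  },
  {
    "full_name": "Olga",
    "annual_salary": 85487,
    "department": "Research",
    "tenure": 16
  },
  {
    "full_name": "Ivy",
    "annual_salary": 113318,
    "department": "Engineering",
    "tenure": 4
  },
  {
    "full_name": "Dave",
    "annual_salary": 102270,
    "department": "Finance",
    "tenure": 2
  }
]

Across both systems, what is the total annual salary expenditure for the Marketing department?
113537

Schema mappings:
- "division" (system_hr2) = "department" (system_hr1) = department
- "yearly_pay" (system_hr2) = "annual_salary" (system_hr1) = salary

Marketing salaries from system_hr2: 0
Marketing salaries from system_hr1: 113537

Total: 0 + 113537 = 113537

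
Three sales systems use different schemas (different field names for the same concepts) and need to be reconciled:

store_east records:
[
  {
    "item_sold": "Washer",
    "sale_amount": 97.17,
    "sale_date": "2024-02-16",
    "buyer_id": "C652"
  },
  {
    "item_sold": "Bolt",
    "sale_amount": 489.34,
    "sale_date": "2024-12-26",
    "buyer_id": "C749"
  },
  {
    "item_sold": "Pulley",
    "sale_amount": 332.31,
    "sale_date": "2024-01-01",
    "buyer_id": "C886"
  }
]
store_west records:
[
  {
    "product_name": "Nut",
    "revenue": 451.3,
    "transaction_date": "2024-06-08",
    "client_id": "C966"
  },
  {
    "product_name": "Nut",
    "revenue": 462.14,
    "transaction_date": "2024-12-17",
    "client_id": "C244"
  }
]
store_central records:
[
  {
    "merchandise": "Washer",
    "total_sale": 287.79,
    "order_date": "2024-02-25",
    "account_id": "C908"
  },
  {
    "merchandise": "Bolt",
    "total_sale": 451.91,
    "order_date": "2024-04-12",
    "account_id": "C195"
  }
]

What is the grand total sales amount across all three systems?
2571.96

Schema reconciliation - all amount fields map to sale amount:

store_east (sale_amount): 918.82
store_west (revenue): 913.44
store_central (total_sale): 739.7

Grand total: 2571.96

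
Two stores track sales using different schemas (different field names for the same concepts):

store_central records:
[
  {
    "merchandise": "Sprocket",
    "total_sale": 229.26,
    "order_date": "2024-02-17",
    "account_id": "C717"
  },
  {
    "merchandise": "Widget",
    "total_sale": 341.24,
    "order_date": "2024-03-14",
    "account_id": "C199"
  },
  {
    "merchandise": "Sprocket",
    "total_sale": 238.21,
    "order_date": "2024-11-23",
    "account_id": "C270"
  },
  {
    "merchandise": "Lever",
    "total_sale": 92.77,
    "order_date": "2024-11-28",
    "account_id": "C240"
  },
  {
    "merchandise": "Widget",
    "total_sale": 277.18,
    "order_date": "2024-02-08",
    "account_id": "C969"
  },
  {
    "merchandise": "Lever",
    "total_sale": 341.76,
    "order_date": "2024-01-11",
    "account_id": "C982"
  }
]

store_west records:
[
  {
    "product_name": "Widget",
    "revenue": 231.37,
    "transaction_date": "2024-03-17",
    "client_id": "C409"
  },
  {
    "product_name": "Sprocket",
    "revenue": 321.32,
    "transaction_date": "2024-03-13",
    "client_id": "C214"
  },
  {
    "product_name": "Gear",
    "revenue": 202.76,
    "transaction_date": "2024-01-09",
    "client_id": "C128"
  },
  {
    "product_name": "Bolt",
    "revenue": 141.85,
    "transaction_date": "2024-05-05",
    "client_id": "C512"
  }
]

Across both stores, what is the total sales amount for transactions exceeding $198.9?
2183.1

Schema mapping: "total_sale" (store_central) = "revenue" (store_west) = sale amount

Sum of sales > $198.9 in store_central: 1427.65
Sum of sales > $198.9 in store_west: 755.45

Total: 1427.65 + 755.45 = 2183.1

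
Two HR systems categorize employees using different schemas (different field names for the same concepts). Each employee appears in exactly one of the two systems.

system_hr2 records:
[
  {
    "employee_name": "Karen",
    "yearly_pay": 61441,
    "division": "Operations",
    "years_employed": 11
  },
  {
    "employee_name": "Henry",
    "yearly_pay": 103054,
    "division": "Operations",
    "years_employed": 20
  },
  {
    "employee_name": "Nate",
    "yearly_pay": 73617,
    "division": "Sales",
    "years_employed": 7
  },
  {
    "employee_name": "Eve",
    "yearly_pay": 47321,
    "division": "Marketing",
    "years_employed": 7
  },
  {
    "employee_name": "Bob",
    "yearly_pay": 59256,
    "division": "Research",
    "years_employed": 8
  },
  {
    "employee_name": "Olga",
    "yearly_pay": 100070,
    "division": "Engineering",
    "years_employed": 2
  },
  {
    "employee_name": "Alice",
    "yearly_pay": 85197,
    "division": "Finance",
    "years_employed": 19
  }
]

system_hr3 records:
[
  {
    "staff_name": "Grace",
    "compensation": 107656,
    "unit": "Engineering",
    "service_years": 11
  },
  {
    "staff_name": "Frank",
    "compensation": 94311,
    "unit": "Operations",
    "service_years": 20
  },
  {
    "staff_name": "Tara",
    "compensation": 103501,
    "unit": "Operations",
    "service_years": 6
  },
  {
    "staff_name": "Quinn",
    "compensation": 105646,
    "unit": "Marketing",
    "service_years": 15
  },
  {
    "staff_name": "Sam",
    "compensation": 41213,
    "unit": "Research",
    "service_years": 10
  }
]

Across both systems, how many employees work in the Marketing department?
2

Schema mapping: "division" (system_hr2) = "unit" (system_hr3) = department

Marketing employees in system_hr2: 1
Marketing employees in system_hr3: 1

Total in Marketing: 1 + 1 = 2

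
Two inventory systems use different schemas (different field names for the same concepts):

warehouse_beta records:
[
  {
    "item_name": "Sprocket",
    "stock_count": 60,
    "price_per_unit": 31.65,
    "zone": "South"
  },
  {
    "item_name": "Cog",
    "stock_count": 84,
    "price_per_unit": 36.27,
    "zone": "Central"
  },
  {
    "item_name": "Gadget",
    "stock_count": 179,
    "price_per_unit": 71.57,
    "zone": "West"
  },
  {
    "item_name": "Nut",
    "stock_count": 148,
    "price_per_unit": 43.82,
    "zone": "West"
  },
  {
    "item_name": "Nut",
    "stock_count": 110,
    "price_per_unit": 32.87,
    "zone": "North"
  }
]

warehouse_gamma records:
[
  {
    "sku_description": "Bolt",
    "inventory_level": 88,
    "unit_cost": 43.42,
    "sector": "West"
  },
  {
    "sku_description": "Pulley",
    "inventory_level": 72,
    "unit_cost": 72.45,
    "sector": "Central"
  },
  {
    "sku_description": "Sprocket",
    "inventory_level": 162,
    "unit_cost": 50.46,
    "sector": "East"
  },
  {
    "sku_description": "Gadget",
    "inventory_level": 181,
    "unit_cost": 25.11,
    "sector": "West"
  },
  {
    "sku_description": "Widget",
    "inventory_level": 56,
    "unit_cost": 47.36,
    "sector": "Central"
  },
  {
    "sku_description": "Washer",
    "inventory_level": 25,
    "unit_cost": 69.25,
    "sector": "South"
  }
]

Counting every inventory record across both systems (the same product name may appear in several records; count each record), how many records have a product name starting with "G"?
2

Schema mapping: "item_name" (warehouse_beta) = "sku_description" (warehouse_gamma) = product name

Records with product name starting with "G" in warehouse_beta: 1
Records with product name starting with "G" in warehouse_gamma: 1

Total: 1 + 1 = 2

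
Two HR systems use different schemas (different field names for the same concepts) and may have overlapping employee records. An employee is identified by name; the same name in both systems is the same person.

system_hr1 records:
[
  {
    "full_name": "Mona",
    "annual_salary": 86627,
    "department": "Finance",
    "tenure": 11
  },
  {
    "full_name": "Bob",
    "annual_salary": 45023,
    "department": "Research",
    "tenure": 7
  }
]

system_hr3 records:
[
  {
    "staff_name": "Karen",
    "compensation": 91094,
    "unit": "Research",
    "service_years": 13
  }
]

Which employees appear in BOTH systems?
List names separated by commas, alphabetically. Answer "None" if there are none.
None

Schema mapping: "full_name" (system_hr1) = "staff_name" (system_hr3) = employee name

Names in system_hr1: ['Bob', 'Mona']
Names in system_hr3: ['Karen']

Intersection: None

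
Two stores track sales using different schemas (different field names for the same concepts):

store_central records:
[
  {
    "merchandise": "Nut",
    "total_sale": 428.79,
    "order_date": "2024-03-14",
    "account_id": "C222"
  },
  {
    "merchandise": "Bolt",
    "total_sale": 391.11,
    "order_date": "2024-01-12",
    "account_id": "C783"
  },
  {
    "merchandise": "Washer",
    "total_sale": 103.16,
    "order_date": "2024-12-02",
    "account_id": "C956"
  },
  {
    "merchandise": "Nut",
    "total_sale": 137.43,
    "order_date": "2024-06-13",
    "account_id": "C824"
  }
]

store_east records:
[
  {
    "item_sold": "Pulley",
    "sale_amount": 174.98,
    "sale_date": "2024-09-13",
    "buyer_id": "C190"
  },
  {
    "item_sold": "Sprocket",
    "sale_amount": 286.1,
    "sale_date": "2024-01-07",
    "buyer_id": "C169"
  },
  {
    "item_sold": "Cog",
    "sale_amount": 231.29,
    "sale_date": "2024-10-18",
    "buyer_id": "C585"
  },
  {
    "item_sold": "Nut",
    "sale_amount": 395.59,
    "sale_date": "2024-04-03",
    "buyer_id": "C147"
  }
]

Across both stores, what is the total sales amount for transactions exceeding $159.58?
1907.86

Schema mapping: "total_sale" (store_central) = "sale_amount" (store_east) = sale amount

Sum of sales > $159.58 in store_central: 819.9
Sum of sales > $159.58 in store_east: 1087.96

Total: 819.9 + 1087.96 = 1907.86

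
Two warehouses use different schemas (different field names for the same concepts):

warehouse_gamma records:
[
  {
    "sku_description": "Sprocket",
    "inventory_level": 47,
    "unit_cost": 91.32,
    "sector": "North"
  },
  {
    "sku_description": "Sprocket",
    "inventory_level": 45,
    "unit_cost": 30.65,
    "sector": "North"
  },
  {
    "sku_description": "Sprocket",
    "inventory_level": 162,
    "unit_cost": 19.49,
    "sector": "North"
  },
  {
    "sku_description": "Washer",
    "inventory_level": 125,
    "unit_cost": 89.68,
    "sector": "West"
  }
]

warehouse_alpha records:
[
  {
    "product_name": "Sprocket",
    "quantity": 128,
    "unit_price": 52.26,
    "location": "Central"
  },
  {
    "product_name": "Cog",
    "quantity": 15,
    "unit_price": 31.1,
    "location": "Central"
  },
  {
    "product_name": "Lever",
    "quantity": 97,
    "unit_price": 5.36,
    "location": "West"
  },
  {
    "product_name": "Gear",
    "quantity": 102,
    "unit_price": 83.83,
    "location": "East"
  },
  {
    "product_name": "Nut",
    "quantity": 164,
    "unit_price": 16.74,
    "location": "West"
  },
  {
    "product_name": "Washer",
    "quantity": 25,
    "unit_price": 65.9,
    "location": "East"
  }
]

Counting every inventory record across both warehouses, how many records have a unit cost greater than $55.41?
4

Schema mapping: "unit_cost" (warehouse_gamma) = "unit_price" (warehouse_alpha) = unit cost

Records > $55.41 in warehouse_gamma: 2
Records > $55.41 in warehouse_alpha: 2

Total count: 2 + 2 = 4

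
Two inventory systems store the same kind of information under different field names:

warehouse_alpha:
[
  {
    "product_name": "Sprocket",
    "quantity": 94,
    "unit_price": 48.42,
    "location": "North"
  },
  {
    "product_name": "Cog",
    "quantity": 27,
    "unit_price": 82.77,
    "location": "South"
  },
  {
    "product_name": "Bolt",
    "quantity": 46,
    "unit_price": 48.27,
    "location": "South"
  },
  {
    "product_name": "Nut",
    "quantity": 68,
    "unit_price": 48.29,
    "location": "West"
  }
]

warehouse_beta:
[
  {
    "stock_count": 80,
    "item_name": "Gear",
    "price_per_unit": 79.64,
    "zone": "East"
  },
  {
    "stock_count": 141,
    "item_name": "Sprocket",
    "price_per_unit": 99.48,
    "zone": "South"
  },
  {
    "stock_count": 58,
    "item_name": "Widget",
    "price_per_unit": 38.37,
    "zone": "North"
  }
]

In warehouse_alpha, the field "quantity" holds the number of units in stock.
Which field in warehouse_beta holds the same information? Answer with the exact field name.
stock_count

In warehouse_alpha, "quantity" holds the number of units in stock.
The fields in warehouse_beta are: "stock_count", "item_name", "price_per_unit", "zone".
"stock_count" is the match: the name refers to the same concept and its values are whole-number counts (e.g. 80, 141).
The other fields ("item_name", "price_per_unit", "zone") hold different kinds of data.

So "quantity" in warehouse_alpha corresponds to "stock_count" in warehouse_beta.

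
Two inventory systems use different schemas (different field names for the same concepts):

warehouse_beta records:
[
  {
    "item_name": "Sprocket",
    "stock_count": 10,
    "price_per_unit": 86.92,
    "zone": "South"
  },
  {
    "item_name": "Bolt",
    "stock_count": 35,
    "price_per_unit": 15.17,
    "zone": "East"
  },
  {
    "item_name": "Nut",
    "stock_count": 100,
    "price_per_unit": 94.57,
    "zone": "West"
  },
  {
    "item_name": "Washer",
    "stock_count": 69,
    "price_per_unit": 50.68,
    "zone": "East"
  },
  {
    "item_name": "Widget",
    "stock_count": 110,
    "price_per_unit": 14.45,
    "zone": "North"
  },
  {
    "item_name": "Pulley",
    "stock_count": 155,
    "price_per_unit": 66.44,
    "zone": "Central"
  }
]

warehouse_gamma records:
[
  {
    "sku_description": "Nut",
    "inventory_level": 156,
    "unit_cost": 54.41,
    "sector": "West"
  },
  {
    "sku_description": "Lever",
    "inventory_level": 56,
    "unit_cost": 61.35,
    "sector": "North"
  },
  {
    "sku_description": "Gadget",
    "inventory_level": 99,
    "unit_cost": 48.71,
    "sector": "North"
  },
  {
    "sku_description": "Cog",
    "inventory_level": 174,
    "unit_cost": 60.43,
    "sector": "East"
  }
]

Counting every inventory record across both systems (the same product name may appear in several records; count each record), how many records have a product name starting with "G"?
1

Schema mapping: "item_name" (warehouse_beta) = "sku_description" (warehouse_gamma) = product name

Records with product name starting with "G" in warehouse_beta: 0
Records with product name starting with "G" in warehouse_gamma: 1

Total: 0 + 1 = 1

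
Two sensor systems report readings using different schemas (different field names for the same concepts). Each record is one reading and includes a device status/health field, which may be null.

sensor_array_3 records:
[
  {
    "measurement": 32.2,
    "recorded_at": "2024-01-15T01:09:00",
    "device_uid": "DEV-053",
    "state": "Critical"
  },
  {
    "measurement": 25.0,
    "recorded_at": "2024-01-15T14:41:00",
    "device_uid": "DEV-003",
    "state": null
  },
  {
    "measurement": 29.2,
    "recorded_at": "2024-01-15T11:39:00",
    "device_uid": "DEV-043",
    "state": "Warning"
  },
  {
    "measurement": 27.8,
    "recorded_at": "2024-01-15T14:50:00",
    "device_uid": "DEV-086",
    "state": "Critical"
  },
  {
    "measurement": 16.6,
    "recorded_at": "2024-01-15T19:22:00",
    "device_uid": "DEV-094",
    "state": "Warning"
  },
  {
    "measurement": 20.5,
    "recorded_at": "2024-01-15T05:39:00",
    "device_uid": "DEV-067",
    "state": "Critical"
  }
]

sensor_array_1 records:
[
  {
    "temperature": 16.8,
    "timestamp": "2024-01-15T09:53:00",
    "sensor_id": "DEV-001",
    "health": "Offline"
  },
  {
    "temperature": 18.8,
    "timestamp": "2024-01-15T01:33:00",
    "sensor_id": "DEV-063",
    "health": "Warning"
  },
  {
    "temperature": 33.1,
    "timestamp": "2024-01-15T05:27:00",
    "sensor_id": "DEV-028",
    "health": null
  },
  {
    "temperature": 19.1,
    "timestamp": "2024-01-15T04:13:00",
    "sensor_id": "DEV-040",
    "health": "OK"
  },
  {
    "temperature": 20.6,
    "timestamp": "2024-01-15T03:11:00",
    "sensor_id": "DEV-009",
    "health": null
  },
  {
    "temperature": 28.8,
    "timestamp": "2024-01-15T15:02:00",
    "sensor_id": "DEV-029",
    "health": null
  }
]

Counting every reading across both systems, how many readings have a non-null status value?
8

Schema mapping: "state" (sensor_array_3) = "health" (sensor_array_1) = status

Non-null in sensor_array_3: 5
Non-null in sensor_array_1: 3

Total non-null: 5 + 3 = 8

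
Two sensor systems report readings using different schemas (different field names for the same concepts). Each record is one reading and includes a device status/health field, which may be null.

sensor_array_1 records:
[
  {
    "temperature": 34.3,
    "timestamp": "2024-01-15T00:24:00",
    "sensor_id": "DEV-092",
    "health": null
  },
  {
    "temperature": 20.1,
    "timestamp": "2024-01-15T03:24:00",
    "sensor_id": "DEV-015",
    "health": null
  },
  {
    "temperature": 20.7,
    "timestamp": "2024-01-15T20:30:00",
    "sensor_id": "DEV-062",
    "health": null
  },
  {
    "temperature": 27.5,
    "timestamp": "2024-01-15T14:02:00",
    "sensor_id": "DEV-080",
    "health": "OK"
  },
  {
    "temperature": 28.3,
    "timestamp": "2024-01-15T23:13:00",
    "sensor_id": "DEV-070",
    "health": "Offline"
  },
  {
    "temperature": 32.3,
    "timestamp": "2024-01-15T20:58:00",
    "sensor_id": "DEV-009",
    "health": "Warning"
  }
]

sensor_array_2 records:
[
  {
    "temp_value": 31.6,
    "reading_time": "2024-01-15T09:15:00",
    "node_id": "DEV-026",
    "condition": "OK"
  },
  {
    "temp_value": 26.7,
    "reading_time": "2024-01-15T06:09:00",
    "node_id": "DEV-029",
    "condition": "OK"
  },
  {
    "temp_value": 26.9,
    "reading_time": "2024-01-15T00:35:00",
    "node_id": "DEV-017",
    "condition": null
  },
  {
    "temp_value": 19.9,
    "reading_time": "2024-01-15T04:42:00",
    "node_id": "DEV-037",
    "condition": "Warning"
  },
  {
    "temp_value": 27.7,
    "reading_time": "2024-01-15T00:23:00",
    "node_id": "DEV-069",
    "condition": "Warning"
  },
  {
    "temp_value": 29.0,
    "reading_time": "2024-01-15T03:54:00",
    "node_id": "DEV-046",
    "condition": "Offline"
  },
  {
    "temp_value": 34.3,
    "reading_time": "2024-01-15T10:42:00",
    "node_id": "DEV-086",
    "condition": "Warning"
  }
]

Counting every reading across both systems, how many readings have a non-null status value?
9

Schema mapping: "health" (sensor_array_1) = "condition" (sensor_array_2) = status

Non-null in sensor_array_1: 3
Non-null in sensor_array_2: 6

Total non-null: 3 + 6 = 9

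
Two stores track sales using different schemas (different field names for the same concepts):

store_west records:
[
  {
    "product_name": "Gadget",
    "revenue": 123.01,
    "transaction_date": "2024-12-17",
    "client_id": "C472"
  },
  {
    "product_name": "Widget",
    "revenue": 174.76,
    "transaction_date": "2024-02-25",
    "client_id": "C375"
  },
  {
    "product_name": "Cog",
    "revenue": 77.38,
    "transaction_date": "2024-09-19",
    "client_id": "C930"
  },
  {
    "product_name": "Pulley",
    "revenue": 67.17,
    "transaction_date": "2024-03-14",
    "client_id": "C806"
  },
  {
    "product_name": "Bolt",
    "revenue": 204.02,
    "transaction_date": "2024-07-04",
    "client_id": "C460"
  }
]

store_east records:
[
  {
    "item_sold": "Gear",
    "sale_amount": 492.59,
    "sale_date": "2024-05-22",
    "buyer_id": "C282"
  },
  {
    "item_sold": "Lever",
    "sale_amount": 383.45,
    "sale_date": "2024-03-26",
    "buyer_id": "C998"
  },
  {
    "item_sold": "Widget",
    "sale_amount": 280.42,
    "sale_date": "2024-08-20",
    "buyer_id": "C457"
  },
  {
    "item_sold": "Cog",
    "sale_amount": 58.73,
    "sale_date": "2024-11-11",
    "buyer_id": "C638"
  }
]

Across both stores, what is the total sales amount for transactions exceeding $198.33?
1360.48

Schema mapping: "revenue" (store_west) = "sale_amount" (store_east) = sale amount

Sum of sales > $198.33 in store_west: 204.02
Sum of sales > $198.33 in store_east: 1156.46

Total: 204.02 + 1156.46 = 1360.48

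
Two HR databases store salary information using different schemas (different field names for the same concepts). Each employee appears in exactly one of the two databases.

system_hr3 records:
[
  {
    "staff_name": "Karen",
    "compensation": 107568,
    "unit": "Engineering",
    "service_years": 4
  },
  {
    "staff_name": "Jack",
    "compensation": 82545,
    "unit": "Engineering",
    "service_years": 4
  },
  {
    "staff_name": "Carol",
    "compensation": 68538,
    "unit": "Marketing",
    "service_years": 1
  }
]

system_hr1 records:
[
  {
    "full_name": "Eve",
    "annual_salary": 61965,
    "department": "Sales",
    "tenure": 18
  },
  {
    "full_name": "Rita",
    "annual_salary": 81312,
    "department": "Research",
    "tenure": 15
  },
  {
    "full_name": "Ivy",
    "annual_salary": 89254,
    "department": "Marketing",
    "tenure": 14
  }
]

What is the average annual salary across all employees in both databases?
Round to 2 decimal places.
81863.67

Schema mapping: "compensation" (system_hr3) = "annual_salary" (system_hr1) = annual salary

All salaries: [107568, 82545, 68538, 61965, 81312, 89254]
Sum: 491182
Count: 6
Average: 491182 / 6 = 81863.67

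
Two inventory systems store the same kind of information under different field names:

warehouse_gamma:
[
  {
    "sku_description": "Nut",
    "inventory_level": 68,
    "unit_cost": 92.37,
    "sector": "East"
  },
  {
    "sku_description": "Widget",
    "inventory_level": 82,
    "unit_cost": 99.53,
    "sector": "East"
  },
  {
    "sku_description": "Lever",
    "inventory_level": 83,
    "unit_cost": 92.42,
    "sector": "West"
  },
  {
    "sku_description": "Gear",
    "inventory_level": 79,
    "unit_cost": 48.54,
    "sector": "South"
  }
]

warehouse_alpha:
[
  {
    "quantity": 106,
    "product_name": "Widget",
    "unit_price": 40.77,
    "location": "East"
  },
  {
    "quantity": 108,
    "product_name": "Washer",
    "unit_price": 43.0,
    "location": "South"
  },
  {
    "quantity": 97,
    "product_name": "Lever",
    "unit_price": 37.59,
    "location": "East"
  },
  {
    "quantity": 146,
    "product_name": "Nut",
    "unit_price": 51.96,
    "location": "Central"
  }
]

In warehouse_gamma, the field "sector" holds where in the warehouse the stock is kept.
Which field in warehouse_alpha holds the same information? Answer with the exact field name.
location

In warehouse_gamma, "sector" holds where in the warehouse the stock is kept.
The fields in warehouse_alpha are: "quantity", "product_name", "unit_price", "location".
"location" is the match: the name refers to the same concept and its values are area labels (e.g. 'Central', 'East').
The other fields ("quantity", "product_name", "unit_price") hold different kinds of data.

So "sector" in warehouse_gamma corresponds to "location" in warehouse_alpha.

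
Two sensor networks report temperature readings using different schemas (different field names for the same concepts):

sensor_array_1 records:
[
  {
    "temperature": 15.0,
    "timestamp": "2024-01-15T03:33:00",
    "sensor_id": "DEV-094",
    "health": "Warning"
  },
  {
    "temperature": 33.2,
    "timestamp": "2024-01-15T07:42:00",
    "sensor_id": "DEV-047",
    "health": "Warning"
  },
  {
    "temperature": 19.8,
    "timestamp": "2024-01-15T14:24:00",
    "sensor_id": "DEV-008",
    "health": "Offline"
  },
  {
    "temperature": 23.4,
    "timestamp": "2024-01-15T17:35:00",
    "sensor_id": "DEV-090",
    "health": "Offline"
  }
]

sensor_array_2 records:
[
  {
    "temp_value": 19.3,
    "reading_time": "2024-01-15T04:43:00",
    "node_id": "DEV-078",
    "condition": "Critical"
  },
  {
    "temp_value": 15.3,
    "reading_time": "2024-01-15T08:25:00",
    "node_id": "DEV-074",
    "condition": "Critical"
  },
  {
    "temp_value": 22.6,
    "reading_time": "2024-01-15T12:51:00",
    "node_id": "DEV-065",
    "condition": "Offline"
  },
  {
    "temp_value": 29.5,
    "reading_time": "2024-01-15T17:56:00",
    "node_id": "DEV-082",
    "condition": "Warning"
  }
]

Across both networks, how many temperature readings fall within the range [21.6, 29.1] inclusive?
2

Schema mapping: "temperature" (sensor_array_1) = "temp_value" (sensor_array_2) = temperature

Readings in [21.6, 29.1] from sensor_array_1: 1
Readings in [21.6, 29.1] from sensor_array_2: 1

Total count: 1 + 1 = 2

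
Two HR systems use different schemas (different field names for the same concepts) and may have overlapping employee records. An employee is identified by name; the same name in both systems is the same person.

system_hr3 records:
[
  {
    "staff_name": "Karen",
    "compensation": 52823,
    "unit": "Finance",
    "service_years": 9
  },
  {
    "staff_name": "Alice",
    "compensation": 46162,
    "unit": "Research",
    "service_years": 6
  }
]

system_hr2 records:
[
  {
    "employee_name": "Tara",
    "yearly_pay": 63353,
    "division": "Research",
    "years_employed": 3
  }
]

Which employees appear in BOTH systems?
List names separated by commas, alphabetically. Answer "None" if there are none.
None

Schema mapping: "staff_name" (system_hr3) = "employee_name" (system_hr2) = employee name

Names in system_hr3: ['Alice', 'Karen']
Names in system_hr2: ['Tara']

Intersection: None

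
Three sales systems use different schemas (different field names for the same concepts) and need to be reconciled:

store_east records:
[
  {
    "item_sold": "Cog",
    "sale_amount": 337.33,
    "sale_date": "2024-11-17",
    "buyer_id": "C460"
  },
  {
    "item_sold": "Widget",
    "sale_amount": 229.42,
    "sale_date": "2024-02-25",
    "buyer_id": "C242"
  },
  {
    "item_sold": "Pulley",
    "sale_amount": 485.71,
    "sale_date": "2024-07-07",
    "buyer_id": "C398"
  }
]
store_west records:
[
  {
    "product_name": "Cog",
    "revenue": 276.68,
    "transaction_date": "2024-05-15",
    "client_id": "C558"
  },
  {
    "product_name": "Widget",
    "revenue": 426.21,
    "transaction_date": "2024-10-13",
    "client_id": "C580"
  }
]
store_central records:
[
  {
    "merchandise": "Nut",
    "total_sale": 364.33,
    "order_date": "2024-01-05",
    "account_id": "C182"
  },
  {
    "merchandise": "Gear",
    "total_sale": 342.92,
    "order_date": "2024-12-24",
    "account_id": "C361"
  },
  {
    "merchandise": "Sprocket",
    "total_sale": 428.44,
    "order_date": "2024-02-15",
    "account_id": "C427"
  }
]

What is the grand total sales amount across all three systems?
2891.04

Schema reconciliation - all amount fields map to sale amount:

store_east (sale_amount): 1052.46
store_west (revenue): 702.89
store_central (total_sale): 1135.69

Grand total: 2891.04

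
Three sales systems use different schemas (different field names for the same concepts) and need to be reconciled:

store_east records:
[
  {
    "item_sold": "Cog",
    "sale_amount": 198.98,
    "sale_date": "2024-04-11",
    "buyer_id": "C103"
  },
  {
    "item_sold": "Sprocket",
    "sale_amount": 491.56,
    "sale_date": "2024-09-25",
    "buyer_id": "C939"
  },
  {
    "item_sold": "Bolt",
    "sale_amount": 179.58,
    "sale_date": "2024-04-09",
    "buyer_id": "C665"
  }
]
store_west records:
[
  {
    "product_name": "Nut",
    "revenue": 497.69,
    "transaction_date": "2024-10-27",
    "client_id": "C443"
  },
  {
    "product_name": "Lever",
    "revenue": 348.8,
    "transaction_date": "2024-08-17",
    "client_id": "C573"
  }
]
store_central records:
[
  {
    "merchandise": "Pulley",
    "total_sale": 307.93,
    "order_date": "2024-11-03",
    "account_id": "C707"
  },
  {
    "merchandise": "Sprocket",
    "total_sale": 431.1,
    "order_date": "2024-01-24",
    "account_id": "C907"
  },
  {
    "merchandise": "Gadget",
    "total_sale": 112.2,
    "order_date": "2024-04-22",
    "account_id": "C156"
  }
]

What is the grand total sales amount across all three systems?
2567.84

Schema reconciliation - all amount fields map to sale amount:

store_east (sale_amount): 870.12
store_west (revenue): 846.49
store_central (total_sale): 851.23

Grand total: 2567.84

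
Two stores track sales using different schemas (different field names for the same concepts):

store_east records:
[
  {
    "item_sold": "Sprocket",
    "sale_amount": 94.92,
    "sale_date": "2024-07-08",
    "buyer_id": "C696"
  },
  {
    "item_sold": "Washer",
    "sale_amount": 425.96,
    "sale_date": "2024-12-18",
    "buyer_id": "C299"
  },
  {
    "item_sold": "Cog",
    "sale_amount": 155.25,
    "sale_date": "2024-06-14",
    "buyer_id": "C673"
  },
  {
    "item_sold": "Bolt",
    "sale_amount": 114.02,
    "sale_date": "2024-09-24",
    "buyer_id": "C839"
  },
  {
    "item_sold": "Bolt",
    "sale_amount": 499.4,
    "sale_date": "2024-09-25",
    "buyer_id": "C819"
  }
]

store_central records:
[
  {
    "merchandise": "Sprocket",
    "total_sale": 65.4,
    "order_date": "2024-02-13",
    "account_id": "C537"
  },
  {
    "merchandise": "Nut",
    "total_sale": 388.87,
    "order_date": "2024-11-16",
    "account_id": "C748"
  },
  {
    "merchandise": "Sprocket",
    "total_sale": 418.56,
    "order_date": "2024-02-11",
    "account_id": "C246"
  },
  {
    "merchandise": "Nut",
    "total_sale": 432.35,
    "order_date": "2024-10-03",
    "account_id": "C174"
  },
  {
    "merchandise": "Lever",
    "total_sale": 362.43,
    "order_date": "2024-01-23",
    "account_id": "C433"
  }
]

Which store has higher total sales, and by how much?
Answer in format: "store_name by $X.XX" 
store_central by $378.06

Schema mapping: "sale_amount" (store_east) = "total_sale" (store_central) = sale amount

Total for store_east: 1289.55
Total for store_central: 1667.61

Difference: |1289.55 - 1667.61| = 378.06
store_central has higher sales by $378.06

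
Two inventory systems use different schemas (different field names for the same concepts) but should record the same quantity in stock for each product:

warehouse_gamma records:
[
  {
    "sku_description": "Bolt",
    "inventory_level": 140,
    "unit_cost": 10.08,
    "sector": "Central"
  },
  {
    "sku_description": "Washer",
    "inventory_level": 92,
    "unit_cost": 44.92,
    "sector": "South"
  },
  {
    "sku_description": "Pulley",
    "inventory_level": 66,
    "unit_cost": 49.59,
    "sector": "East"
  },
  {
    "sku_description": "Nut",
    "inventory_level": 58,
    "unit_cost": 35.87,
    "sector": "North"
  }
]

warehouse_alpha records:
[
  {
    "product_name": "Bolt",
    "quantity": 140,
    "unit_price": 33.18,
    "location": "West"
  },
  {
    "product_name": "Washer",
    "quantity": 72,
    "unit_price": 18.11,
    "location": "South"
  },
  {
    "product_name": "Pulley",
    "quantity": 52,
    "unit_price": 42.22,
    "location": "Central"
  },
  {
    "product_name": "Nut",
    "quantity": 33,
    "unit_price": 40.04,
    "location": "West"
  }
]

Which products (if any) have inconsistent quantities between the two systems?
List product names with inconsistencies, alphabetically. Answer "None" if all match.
Nut, Pulley, Washer

Schema mappings:
- "sku_description" (warehouse_gamma) = "product_name" (warehouse_alpha) = product name
- "inventory_level" (warehouse_gamma) = "quantity" (warehouse_alpha) = quantity

Comparison:
  Bolt: 140 vs 140 - MATCH
  Washer: 92 vs 72 - MISMATCH
  Pulley: 66 vs 52 - MISMATCH
  Nut: 58 vs 33 - MISMATCH

Products with inconsistencies: Nut, Pulley, Washer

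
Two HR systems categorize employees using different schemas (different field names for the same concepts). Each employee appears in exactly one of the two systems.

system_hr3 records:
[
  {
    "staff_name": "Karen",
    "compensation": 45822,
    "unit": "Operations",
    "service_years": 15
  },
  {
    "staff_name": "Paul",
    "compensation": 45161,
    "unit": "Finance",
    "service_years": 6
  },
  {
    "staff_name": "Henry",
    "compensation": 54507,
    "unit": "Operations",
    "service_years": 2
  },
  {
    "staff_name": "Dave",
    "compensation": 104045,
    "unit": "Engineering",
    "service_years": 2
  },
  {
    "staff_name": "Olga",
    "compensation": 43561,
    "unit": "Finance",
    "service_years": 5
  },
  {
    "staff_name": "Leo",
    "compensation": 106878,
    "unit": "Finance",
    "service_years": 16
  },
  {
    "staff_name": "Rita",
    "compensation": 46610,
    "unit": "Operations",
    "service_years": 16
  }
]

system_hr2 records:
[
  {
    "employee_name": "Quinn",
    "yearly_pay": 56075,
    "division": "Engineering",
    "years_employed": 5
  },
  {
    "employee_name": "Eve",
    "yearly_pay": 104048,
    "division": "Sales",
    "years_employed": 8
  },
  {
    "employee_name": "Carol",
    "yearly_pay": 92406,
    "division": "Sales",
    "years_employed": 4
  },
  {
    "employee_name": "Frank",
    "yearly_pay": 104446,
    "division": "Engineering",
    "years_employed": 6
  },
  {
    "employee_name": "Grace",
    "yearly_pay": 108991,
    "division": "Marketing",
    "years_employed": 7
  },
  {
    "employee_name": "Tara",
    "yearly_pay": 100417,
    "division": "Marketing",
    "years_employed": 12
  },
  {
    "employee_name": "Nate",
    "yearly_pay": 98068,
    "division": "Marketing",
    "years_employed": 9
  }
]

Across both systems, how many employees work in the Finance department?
3

Schema mapping: "unit" (system_hr3) = "division" (system_hr2) = department

Finance employees in system_hr3: 3
Finance employees in system_hr2: 0

Total in Finance: 3 + 0 = 3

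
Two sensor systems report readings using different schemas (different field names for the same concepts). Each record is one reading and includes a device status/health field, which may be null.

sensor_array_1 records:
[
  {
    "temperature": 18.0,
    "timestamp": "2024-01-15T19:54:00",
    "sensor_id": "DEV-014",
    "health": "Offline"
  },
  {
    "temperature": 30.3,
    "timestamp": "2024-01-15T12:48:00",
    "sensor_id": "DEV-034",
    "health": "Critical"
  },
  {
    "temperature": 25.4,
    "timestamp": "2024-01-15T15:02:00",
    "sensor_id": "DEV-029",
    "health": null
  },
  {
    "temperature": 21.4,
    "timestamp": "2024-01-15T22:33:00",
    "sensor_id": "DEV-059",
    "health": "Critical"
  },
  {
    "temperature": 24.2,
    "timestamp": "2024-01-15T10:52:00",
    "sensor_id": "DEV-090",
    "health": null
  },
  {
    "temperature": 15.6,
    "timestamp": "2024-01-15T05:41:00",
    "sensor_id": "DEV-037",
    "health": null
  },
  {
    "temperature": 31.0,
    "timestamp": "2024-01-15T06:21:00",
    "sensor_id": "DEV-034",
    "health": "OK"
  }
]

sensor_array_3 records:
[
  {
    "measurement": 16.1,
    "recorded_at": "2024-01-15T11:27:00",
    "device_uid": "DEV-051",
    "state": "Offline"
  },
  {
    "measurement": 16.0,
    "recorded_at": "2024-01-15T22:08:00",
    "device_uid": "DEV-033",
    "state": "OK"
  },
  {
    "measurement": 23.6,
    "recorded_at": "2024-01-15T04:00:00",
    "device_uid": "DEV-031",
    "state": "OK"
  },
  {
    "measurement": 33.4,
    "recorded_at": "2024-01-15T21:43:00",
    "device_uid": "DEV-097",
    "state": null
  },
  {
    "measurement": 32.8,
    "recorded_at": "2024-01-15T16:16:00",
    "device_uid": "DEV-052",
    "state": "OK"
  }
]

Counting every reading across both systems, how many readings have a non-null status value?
8

Schema mapping: "health" (sensor_array_1) = "state" (sensor_array_3) = status

Non-null in sensor_array_1: 4
Non-null in sensor_array_3: 4

Total non-null: 4 + 4 = 8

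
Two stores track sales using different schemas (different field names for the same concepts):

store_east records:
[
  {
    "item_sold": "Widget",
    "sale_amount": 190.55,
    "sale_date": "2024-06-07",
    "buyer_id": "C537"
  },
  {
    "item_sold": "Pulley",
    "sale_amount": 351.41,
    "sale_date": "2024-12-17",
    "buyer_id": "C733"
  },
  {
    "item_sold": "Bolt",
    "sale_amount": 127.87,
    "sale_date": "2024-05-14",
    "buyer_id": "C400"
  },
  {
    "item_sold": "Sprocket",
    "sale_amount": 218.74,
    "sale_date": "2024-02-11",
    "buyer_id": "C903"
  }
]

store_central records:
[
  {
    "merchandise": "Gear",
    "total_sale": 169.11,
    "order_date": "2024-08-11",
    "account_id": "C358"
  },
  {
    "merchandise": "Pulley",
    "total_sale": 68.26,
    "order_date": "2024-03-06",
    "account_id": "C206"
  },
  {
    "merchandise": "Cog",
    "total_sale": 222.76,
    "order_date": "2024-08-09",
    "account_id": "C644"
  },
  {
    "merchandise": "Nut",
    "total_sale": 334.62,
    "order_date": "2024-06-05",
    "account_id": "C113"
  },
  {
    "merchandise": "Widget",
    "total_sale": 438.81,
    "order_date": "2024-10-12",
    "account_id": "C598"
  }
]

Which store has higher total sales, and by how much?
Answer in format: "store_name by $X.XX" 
store_central by $344.99

Schema mapping: "sale_amount" (store_east) = "total_sale" (store_central) = sale amount

Total for store_east: 888.57
Total for store_central: 1233.56

Difference: |888.57 - 1233.56| = 344.99
store_central has higher sales by $344.99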